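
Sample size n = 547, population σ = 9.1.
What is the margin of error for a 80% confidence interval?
Margin of error = 0.50

Margin of error = z* · σ/√n
= 1.282 · 9.1/√547
= 1.282 · 9.1/23.3880
= 0.50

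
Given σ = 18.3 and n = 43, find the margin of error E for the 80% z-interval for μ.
Margin of error = 3.58

Margin of error = z* · σ/√n
= 1.282 · 18.3/√43
= 1.282 · 18.3/6.5574
= 3.58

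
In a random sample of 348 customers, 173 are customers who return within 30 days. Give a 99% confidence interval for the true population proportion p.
(0.428, 0.566)

Proportion CI:
p̂ = 173/348 = 0.49713
SE = √(p̂(1-p̂)/n) = √(0.49713 · 0.50287 / 348) = 0.02680

z* = 2.576
Margin = z* · SE = 2.576 · 0.02680 = 0.0690

CI: 0.49713 ± 0.0690 = (0.428, 0.566)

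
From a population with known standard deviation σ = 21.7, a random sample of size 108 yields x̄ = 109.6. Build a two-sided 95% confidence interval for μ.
(105.51, 113.69)

z-interval (σ known):
z* = 1.960 for 95% confidence

Margin of error = z* · σ/√n = 1.960 · 21.7/√108 = 4.09

CI: (109.6 - 4.09, 109.6 + 4.09) = (105.51, 113.69)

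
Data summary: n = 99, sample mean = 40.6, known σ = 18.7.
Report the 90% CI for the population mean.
(37.51, 43.69)

z-interval (σ known):
z* = 1.645 for 90% confidence

Margin of error = z* · σ/√n = 1.645 · 18.7/√99 = 3.09

CI: (40.6 - 3.09, 40.6 + 3.09) = (37.51, 43.69)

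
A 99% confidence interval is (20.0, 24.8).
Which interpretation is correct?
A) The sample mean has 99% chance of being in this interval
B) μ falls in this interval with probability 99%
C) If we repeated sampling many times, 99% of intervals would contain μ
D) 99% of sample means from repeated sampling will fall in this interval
C

A) Wrong — x̄ is observed and sits in the interval by construction.
B) Wrong — μ is fixed; the randomness lives in the interval, not in μ.
C) Correct — this is the frequentist long-run coverage interpretation.
D) Wrong — coverage applies to intervals containing μ, not to future x̄ values.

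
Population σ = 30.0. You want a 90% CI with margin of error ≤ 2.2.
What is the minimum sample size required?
n ≥ 504

For margin E ≤ 2.2:
n ≥ (z* · σ / E)²
n ≥ (1.645 · 30.0 / 2.2)²
n ≥ 503.19

Minimum n = 504 (rounding up)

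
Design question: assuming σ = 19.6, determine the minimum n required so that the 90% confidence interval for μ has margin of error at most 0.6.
n ≥ 2888

For margin E ≤ 0.6:
n ≥ (z* · σ / E)²
n ≥ (1.645 · 19.6 / 0.6)²
n ≥ 2887.63

Minimum n = 2888 (rounding up)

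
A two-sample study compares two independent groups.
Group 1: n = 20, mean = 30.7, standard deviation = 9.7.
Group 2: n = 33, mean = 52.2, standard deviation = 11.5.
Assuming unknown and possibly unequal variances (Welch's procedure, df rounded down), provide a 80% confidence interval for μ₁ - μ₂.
(-25.34, -17.66)

Difference: x̄₁ - x̄₂ = -21.50
SE = √(s₁²/n₁ + s₂²/n₂) = √(9.7²/20 + 11.5²/33) = 2.9516
df = 45.54 → 45 (Welch–Satterthwaite, rounded down)
t* = 1.301

CI: -21.50 ± 1.301 · 2.9516 = -21.50 ± 3.84 = (-25.34, -17.66)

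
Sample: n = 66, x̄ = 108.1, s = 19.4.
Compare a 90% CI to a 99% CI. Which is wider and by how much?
99% CI is wider by 4.71

df = 65
90% CI: t* = 1.669, (104.11, 112.09), width = 2 · t* · s/√n = 7.97
99% CI: t* = 2.654, (101.76, 114.44), width = 2 · t* · s/√n = 12.68

The 99% CI is wider by 12.68 - 7.97 = 4.71.
Higher confidence requires a wider interval.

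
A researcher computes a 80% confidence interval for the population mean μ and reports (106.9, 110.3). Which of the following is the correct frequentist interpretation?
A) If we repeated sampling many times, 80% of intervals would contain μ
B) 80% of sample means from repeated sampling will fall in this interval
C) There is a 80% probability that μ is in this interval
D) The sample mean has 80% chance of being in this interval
A

A) Correct — this is the frequentist long-run coverage interpretation.
B) Wrong — coverage applies to intervals containing μ, not to future x̄ values.
C) Wrong — μ is fixed; the randomness lives in the interval, not in μ.
D) Wrong — x̄ is observed and sits in the interval by construction.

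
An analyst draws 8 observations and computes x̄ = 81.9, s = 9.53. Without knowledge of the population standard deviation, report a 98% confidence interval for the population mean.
(71.80, 92.00)

t-interval (σ unknown):
df = n - 1 = 7
t* = 2.998 for 98% confidence

Margin of error = t* · s/√n = 2.998 · 9.53/√8 = 10.10

CI: (71.80, 92.00)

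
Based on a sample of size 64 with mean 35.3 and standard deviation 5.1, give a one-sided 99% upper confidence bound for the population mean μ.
μ ≤ 36.82

Upper bound (one-sided):
t* = 2.387 (one-sided for 99%)
Upper bound = x̄ + t* · s/√n = 35.3 + 2.387 · 5.1/√64 = 36.82

We are 99% confident that μ ≤ 36.82.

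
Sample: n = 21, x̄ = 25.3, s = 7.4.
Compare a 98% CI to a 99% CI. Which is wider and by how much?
99% CI is wider by 1.03

df = 20
98% CI: t* = 2.528, (21.22, 29.38), width = 2 · t* · s/√n = 8.16
99% CI: t* = 2.845, (20.71, 29.89), width = 2 · t* · s/√n = 9.19

The 99% CI is wider by 9.19 - 8.16 = 1.03.
Higher confidence requires a wider interval.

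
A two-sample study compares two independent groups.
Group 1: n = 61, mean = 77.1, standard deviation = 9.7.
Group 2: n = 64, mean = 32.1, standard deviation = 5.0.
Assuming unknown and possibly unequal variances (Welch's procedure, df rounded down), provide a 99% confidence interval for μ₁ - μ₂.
(41.34, 48.66)

Difference: x̄₁ - x̄₂ = 45.00
SE = √(s₁²/n₁ + s₂²/n₂) = √(9.7²/61 + 5.0²/64) = 1.3904
df = 88.81 → 88 (Welch–Satterthwaite, rounded down)
t* = 2.633

CI: 45.00 ± 2.633 · 1.3904 = 45.00 ± 3.66 = (41.34, 48.66)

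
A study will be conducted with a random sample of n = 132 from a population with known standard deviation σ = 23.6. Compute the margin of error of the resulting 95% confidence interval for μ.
Margin of error = 4.03

Margin of error = z* · σ/√n
= 1.960 · 23.6/√132
= 1.960 · 23.6/11.4891
= 4.03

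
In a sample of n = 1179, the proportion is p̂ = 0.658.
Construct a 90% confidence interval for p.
(0.635, 0.681)

Proportion CI:
SE = √(p̂(1-p̂)/n) = √(0.658 · 0.342 / 1179) = 0.01382

z* = 1.645
Margin = z* · SE = 1.645 · 0.01382 = 0.0227

CI: 0.658 ± 0.0227 = (0.635, 0.681)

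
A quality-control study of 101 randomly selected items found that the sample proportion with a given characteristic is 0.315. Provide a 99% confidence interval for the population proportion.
(0.196, 0.434)

Proportion CI:
SE = √(p̂(1-p̂)/n) = √(0.315 · 0.685 / 101) = 0.04622

z* = 2.576
Margin = z* · SE = 2.576 · 0.04622 = 0.1191

CI: 0.315 ± 0.1191 = (0.196, 0.434)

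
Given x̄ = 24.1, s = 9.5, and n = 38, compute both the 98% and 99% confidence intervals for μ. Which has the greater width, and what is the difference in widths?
99% CI is wider by 0.88

df = 37
98% CI: t* = 2.431, (20.35, 27.85), width = 2 · t* · s/√n = 7.49
99% CI: t* = 2.715, (19.92, 28.28), width = 2 · t* · s/√n = 8.37

The 99% CI is wider by 8.37 - 7.49 = 0.88.
Higher confidence requires a wider interval.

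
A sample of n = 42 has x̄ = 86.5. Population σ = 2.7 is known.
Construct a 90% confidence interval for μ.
(85.81, 87.19)

z-interval (σ known):
z* = 1.645 for 90% confidence

Margin of error = z* · σ/√n = 1.645 · 2.7/√42 = 0.69

CI: (86.5 - 0.69, 86.5 + 0.69) = (85.81, 87.19)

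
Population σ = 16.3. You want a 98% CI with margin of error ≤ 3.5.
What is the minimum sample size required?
n ≥ 118

For margin E ≤ 3.5:
n ≥ (z* · σ / E)²
n ≥ (2.326 · 16.3 / 3.5)²
n ≥ 117.34

Minimum n = 118 (rounding up)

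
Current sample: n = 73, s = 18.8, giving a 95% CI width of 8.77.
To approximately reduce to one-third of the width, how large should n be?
n ≈ 657

CI width ∝ 1/√n
To reduce width by factor 3, need √n to grow by 3 → need 3² = 9 times as many samples.

Current: n = 73, width = 8.77
New: n = 657, width ≈ 2.88

Width reduced by factor of 8.77/2.88 = 3.05.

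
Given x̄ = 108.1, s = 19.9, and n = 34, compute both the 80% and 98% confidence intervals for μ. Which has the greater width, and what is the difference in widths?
98% CI is wider by 7.76

df = 33
80% CI: t* = 1.308, (103.64, 112.56), width = 2 · t* · s/√n = 8.93
98% CI: t* = 2.445, (99.76, 116.44), width = 2 · t* · s/√n = 16.69

The 98% CI is wider by 16.69 - 8.93 = 7.76.
Higher confidence requires a wider interval.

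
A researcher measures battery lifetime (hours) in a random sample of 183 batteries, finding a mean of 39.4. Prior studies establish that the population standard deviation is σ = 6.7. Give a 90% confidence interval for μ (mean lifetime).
(38.59, 40.21)

z-interval (σ known):
z* = 1.645 for 90% confidence

Margin of error = z* · σ/√n = 1.645 · 6.7/√183 = 0.81

CI: (39.4 - 0.81, 39.4 + 0.81) = (38.59, 40.21)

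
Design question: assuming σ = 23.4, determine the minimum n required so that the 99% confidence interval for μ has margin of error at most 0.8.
n ≥ 5678

For margin E ≤ 0.8:
n ≥ (z* · σ / E)²
n ≥ (2.576 · 23.4 / 0.8)²
n ≥ 5677.32

Minimum n = 5678 (rounding up)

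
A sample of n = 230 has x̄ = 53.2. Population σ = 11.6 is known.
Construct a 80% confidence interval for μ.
(52.22, 54.18)

z-interval (σ known):
z* = 1.282 for 80% confidence

Margin of error = z* · σ/√n = 1.282 · 11.6/√230 = 0.98

CI: (53.2 - 0.98, 53.2 + 0.98) = (52.22, 54.18)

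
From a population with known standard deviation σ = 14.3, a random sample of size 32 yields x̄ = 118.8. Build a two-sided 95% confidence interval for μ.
(113.85, 123.75)

z-interval (σ known):
z* = 1.960 for 95% confidence

Margin of error = z* · σ/√n = 1.960 · 14.3/√32 = 4.95

CI: (118.8 - 4.95, 118.8 + 4.95) = (113.85, 123.75)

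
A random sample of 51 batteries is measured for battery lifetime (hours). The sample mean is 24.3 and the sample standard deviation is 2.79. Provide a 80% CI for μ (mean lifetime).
(23.79, 24.81)

t-interval (σ unknown):
df = n - 1 = 50
t* = 1.299 for 80% confidence

Margin of error = t* · s/√n = 1.299 · 2.79/√51 = 0.51

CI: (23.79, 24.81)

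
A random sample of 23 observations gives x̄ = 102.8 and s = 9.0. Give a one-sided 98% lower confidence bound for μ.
μ ≥ 98.70

Lower bound (one-sided):
t* = 2.183 (one-sided for 98%)
Lower bound = x̄ - t* · s/√n = 102.8 - 2.183 · 9.0/√23 = 98.70

We are 98% confident that μ ≥ 98.70.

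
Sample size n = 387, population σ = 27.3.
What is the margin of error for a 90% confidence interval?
Margin of error = 2.28

Margin of error = z* · σ/√n
= 1.645 · 27.3/√387
= 1.645 · 27.3/19.6723
= 2.28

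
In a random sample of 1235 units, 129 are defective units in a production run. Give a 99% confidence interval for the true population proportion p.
(0.082, 0.127)

Proportion CI:
p̂ = 129/1235 = 0.10445
SE = √(p̂(1-p̂)/n) = √(0.10445 · 0.89555 / 1235) = 0.00870

z* = 2.576
Margin = z* · SE = 2.576 · 0.00870 = 0.0224

CI: 0.10445 ± 0.0224 = (0.082, 0.127)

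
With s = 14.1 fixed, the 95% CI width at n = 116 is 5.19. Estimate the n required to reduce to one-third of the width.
n ≈ 1044

CI width ∝ 1/√n
To reduce width by factor 3, need √n to grow by 3 → need 3² = 9 times as many samples.

Current: n = 116, width = 5.19
New: n = 1044, width ≈ 1.71

Width reduced by factor of 5.19/1.71 = 3.04.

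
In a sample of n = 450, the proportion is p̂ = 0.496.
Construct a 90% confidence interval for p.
(0.457, 0.535)

Proportion CI:
SE = √(p̂(1-p̂)/n) = √(0.496 · 0.504 / 450) = 0.02357

z* = 1.645
Margin = z* · SE = 1.645 · 0.02357 = 0.0388

CI: 0.496 ± 0.0388 = (0.457, 0.535)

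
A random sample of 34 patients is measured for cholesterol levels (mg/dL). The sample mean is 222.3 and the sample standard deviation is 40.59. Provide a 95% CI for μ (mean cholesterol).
(208.13, 236.47)

t-interval (σ unknown):
df = n - 1 = 33
t* = 2.035 for 95% confidence

Margin of error = t* · s/√n = 2.035 · 40.59/√34 = 14.17

CI: (208.13, 236.47)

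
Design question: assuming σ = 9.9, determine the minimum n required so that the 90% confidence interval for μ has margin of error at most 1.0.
n ≥ 266

For margin E ≤ 1.0:
n ≥ (z* · σ / E)²
n ≥ (1.645 · 9.9 / 1.0)²
n ≥ 265.22

Minimum n = 266 (rounding up)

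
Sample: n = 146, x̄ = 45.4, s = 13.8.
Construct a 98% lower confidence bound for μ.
μ ≥ 43.03

Lower bound (one-sided):
t* = 2.072 (one-sided for 98%)
Lower bound = x̄ - t* · s/√n = 45.4 - 2.072 · 13.8/√146 = 43.03

We are 98% confident that μ ≥ 43.03.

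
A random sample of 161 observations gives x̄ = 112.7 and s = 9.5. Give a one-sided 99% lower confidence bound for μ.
μ ≥ 110.94

Lower bound (one-sided):
t* = 2.350 (one-sided for 99%)
Lower bound = x̄ - t* · s/√n = 112.7 - 2.350 · 9.5/√161 = 110.94

We are 99% confident that μ ≥ 110.94.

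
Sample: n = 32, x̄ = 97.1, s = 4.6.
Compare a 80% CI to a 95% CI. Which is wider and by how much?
95% CI is wider by 1.19

df = 31
80% CI: t* = 1.309, (96.04, 98.16), width = 2 · t* · s/√n = 2.13
95% CI: t* = 2.040, (95.44, 98.76), width = 2 · t* · s/√n = 3.32

The 95% CI is wider by 3.32 - 2.13 = 1.19.
Higher confidence requires a wider interval.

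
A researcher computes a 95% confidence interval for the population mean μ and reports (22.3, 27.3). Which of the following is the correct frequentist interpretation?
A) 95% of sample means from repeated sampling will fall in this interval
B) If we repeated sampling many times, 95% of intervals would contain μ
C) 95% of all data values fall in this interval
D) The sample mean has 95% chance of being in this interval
B

A) Wrong — coverage applies to intervals containing μ, not to future x̄ values.
B) Correct — this is the frequentist long-run coverage interpretation.
C) Wrong — a CI is about the parameter μ, not individual data values.
D) Wrong — x̄ is observed and sits in the interval by construction.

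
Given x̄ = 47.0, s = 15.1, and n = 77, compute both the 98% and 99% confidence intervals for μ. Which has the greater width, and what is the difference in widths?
99% CI is wider by 0.91

df = 76
98% CI: t* = 2.376, (42.91, 51.09), width = 2 · t* · s/√n = 8.18
99% CI: t* = 2.642, (42.45, 51.55), width = 2 · t* · s/√n = 9.09

The 99% CI is wider by 9.09 - 8.18 = 0.91.
Higher confidence requires a wider interval.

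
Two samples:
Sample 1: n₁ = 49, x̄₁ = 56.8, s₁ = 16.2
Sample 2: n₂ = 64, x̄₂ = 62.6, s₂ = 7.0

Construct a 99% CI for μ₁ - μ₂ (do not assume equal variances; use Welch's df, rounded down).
(-12.38, 0.78)

Difference: x̄₁ - x̄₂ = -5.80
SE = √(s₁²/n₁ + s₂²/n₂) = √(16.2²/49 + 7.0²/64) = 2.4742
df = 61.74 → 61 (Welch–Satterthwaite, rounded down)
t* = 2.659

CI: -5.80 ± 2.659 · 2.4742 = -5.80 ± 6.58 = (-12.38, 0.78)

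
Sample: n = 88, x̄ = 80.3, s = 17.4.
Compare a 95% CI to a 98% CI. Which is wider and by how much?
98% CI is wider by 1.42

df = 87
95% CI: t* = 1.988, (76.61, 83.99), width = 2 · t* · s/√n = 7.37
98% CI: t* = 2.370, (75.90, 84.70), width = 2 · t* · s/√n = 8.79

The 98% CI is wider by 8.79 - 7.37 = 1.42.
Higher confidence requires a wider interval.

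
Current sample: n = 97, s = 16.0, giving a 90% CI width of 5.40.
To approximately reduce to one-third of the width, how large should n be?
n ≈ 873

CI width ∝ 1/√n
To reduce width by factor 3, need √n to grow by 3 → need 3² = 9 times as many samples.

Current: n = 97, width = 5.40
New: n = 873, width ≈ 1.78

Width reduced by factor of 5.40/1.78 = 3.03.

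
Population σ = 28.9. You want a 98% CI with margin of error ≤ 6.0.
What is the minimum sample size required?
n ≥ 126

For margin E ≤ 6.0:
n ≥ (z* · σ / E)²
n ≥ (2.326 · 28.9 / 6.0)²
n ≥ 125.52

Minimum n = 126 (rounding up)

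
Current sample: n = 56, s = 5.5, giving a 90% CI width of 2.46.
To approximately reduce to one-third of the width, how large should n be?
n ≈ 504

CI width ∝ 1/√n
To reduce width by factor 3, need √n to grow by 3 → need 3² = 9 times as many samples.

Current: n = 56, width = 2.46
New: n = 504, width ≈ 0.81

Width reduced by factor of 2.46/0.81 = 3.04.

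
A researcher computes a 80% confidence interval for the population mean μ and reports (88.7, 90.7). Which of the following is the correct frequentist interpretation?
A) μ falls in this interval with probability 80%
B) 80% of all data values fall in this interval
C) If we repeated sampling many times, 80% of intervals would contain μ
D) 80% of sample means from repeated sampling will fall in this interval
C

A) Wrong — μ is fixed; the randomness lives in the interval, not in μ.
B) Wrong — a CI is about the parameter μ, not individual data values.
C) Correct — this is the frequentist long-run coverage interpretation.
D) Wrong — coverage applies to intervals containing μ, not to future x̄ values.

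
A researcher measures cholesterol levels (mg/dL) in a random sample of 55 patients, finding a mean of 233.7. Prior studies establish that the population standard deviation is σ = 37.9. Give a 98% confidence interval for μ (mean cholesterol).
(221.81, 245.59)

z-interval (σ known):
z* = 2.326 for 98% confidence

Margin of error = z* · σ/√n = 2.326 · 37.9/√55 = 11.89

CI: (233.7 - 11.89, 233.7 + 11.89) = (221.81, 245.59)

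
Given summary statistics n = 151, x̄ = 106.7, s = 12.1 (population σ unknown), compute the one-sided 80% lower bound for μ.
μ ≥ 105.87

Lower bound (one-sided):
t* = 0.844 (one-sided for 80%)
Lower bound = x̄ - t* · s/√n = 106.7 - 0.844 · 12.1/√151 = 105.87

We are 80% confident that μ ≥ 105.87.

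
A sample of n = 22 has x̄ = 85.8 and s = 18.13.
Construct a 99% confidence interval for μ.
(74.86, 96.74)

t-interval (σ unknown):
df = n - 1 = 21
t* = 2.831 for 99% confidence

Margin of error = t* · s/√n = 2.831 · 18.13/√22 = 10.94

CI: (74.86, 96.74)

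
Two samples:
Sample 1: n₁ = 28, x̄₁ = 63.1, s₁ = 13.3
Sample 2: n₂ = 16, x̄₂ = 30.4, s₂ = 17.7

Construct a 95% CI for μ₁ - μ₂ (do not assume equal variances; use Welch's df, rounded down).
(22.20, 43.20)

Difference: x̄₁ - x̄₂ = 32.70
SE = √(s₁²/n₁ + s₂²/n₂) = √(13.3²/28 + 17.7²/16) = 5.0890
df = 24.81 → 24 (Welch–Satterthwaite, rounded down)
t* = 2.064

CI: 32.70 ± 2.064 · 5.0890 = 32.70 ± 10.50 = (22.20, 43.20)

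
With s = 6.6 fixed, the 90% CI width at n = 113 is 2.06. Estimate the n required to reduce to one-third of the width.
n ≈ 1017

CI width ∝ 1/√n
To reduce width by factor 3, need √n to grow by 3 → need 3² = 9 times as many samples.

Current: n = 113, width = 2.06
New: n = 1017, width ≈ 0.68

Width reduced by factor of 2.06/0.68 = 3.03.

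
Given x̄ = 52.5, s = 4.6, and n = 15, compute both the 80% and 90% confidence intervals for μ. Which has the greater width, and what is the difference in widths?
90% CI is wider by 0.99

df = 14
80% CI: t* = 1.345, (50.90, 54.10), width = 2 · t* · s/√n = 3.19
90% CI: t* = 1.761, (50.41, 54.59), width = 2 · t* · s/√n = 4.18

The 90% CI is wider by 4.18 - 3.19 = 0.99.
Higher confidence requires a wider interval.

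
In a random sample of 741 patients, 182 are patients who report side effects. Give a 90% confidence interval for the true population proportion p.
(0.220, 0.272)

Proportion CI:
p̂ = 182/741 = 0.24561
SE = √(p̂(1-p̂)/n) = √(0.24561 · 0.75439 / 741) = 0.01581

z* = 1.645
Margin = z* · SE = 1.645 · 0.01581 = 0.0260

CI: 0.24561 ± 0.0260 = (0.220, 0.272)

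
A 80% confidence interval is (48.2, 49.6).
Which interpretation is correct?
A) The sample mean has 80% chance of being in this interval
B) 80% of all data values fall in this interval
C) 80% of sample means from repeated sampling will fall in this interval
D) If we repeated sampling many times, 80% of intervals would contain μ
D

A) Wrong — x̄ is observed and sits in the interval by construction.
B) Wrong — a CI is about the parameter μ, not individual data values.
C) Wrong — coverage applies to intervals containing μ, not to future x̄ values.
D) Correct — this is the frequentist long-run coverage interpretation.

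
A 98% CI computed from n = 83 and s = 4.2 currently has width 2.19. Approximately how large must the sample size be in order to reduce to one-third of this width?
n ≈ 747

CI width ∝ 1/√n
To reduce width by factor 3, need √n to grow by 3 → need 3² = 9 times as many samples.

Current: n = 83, width = 2.19
New: n = 747, width ≈ 0.72

Width reduced by factor of 2.19/0.72 = 3.04.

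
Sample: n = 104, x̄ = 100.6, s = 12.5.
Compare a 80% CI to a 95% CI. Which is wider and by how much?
95% CI is wider by 1.70

df = 103
80% CI: t* = 1.290, (99.02, 102.18), width = 2 · t* · s/√n = 3.16
95% CI: t* = 1.983, (98.17, 103.03), width = 2 · t* · s/√n = 4.86

The 95% CI is wider by 4.86 - 3.16 = 1.70.
Higher confidence requires a wider interval.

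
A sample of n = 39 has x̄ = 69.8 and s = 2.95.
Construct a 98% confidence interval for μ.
(68.65, 70.95)

t-interval (σ unknown):
df = n - 1 = 38
t* = 2.429 for 98% confidence

Margin of error = t* · s/√n = 2.429 · 2.95/√39 = 1.15

CI: (68.65, 70.95)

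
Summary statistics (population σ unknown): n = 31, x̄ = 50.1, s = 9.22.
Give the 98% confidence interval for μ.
(46.03, 54.17)

t-interval (σ unknown):
df = n - 1 = 30
t* = 2.457 for 98% confidence

Margin of error = t* · s/√n = 2.457 · 9.22/√31 = 4.07

CI: (46.03, 54.17)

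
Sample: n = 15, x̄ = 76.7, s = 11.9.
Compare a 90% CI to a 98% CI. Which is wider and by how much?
98% CI is wider by 5.30

df = 14
90% CI: t* = 1.761, (71.29, 82.11), width = 2 · t* · s/√n = 10.82
98% CI: t* = 2.624, (68.64, 84.76), width = 2 · t* · s/√n = 16.12

The 98% CI is wider by 16.12 - 10.82 = 5.30.
Higher confidence requires a wider interval.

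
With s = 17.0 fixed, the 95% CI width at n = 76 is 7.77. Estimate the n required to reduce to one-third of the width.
n ≈ 684

CI width ∝ 1/√n
To reduce width by factor 3, need √n to grow by 3 → need 3² = 9 times as many samples.

Current: n = 76, width = 7.77
New: n = 684, width ≈ 2.55

Width reduced by factor of 7.77/2.55 = 3.05.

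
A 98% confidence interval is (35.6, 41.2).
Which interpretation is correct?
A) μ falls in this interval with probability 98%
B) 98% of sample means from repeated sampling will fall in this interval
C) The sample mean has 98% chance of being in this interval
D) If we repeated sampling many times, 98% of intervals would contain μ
D

A) Wrong — μ is fixed; the randomness lives in the interval, not in μ.
B) Wrong — coverage applies to intervals containing μ, not to future x̄ values.
C) Wrong — x̄ is observed and sits in the interval by construction.
D) Correct — this is the frequentist long-run coverage interpretation.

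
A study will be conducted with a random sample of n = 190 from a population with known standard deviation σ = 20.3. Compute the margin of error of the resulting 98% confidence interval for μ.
Margin of error = 3.43

Margin of error = z* · σ/√n
= 2.326 · 20.3/√190
= 2.326 · 20.3/13.7840
= 3.43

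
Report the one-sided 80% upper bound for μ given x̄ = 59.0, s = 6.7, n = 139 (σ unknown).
μ ≤ 59.48

Upper bound (one-sided):
t* = 0.844 (one-sided for 80%)
Upper bound = x̄ + t* · s/√n = 59.0 + 0.844 · 6.7/√139 = 59.48

We are 80% confident that μ ≤ 59.48.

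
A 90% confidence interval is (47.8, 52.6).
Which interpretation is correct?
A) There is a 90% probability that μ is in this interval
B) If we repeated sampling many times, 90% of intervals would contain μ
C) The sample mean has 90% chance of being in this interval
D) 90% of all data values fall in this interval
B

A) Wrong — μ is fixed; the randomness lives in the interval, not in μ.
B) Correct — this is the frequentist long-run coverage interpretation.
C) Wrong — x̄ is observed and sits in the interval by construction.
D) Wrong — a CI is about the parameter μ, not individual data values.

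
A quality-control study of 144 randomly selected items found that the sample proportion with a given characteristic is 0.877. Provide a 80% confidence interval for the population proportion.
(0.842, 0.912)

Proportion CI:
SE = √(p̂(1-p̂)/n) = √(0.877 · 0.123 / 144) = 0.02737

z* = 1.282
Margin = z* · SE = 1.282 · 0.02737 = 0.0351

CI: 0.877 ± 0.0351 = (0.842, 0.912)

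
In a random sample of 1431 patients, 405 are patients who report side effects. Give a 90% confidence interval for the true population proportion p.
(0.263, 0.303)

Proportion CI:
p̂ = 405/1431 = 0.28302
SE = √(p̂(1-p̂)/n) = √(0.28302 · 0.71698 / 1431) = 0.01191

z* = 1.645
Margin = z* · SE = 1.645 · 0.01191 = 0.0196

CI: 0.28302 ± 0.0196 = (0.263, 0.303)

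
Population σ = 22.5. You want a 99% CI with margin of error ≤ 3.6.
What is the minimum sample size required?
n ≥ 260

For margin E ≤ 3.6:
n ≥ (z* · σ / E)²
n ≥ (2.576 · 22.5 / 3.6)²
n ≥ 259.21

Minimum n = 260 (rounding up)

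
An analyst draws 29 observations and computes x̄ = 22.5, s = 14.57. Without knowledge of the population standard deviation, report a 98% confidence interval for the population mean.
(15.83, 29.17)

t-interval (σ unknown):
df = n - 1 = 28
t* = 2.467 for 98% confidence

Margin of error = t* · s/√n = 2.467 · 14.57/√29 = 6.67

CI: (15.83, 29.17)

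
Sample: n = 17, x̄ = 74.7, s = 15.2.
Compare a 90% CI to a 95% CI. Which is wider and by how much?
95% CI is wider by 2.76

df = 16
90% CI: t* = 1.746, (68.26, 81.14), width = 2 · t* · s/√n = 12.87
95% CI: t* = 2.120, (66.88, 82.52), width = 2 · t* · s/√n = 15.63

The 95% CI is wider by 15.63 - 12.87 = 2.76.
Higher confidence requires a wider interval.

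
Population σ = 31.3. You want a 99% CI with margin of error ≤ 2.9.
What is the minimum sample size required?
n ≥ 774

For margin E ≤ 2.9:
n ≥ (z* · σ / E)²
n ≥ (2.576 · 31.3 / 2.9)²
n ≥ 773.01

Minimum n = 774 (rounding up)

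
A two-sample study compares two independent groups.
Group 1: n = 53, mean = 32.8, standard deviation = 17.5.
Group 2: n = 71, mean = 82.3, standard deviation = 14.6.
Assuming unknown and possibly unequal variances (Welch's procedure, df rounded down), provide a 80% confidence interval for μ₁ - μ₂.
(-53.32, -45.68)

Difference: x̄₁ - x̄₂ = -49.50
SE = √(s₁²/n₁ + s₂²/n₂) = √(17.5²/53 + 14.6²/71) = 2.9632
df = 100.02 → 100 (Welch–Satterthwaite, rounded down)
t* = 1.290

CI: -49.50 ± 1.290 · 2.9632 = -49.50 ± 3.82 = (-53.32, -45.68)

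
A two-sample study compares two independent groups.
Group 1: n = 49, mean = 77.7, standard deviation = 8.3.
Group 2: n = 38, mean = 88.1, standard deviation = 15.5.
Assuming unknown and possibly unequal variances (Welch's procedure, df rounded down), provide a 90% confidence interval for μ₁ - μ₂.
(-15.05, -5.75)

Difference: x̄₁ - x̄₂ = -10.40
SE = √(s₁²/n₁ + s₂²/n₂) = √(8.3²/49 + 15.5²/38) = 2.7800
df = 53.26 → 53 (Welch–Satterthwaite, rounded down)
t* = 1.674

CI: -10.40 ± 1.674 · 2.7800 = -10.40 ± 4.65 = (-15.05, -5.75)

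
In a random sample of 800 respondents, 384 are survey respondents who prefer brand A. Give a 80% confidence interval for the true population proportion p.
(0.457, 0.503)

Proportion CI:
p̂ = 384/800 = 0.48000
SE = √(p̂(1-p̂)/n) = √(0.48000 · 0.52000 / 800) = 0.01766

z* = 1.282
Margin = z* · SE = 1.282 · 0.01766 = 0.0226

CI: 0.48000 ± 0.0226 = (0.457, 0.503)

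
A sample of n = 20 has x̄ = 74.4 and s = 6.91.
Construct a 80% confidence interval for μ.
(72.35, 76.45)

t-interval (σ unknown):
df = n - 1 = 19
t* = 1.328 for 80% confidence

Margin of error = t* · s/√n = 1.328 · 6.91/√20 = 2.05

CI: (72.35, 76.45)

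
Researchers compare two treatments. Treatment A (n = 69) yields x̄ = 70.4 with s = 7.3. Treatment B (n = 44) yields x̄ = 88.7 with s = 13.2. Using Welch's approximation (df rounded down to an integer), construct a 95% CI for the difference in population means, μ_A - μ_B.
(-22.65, -13.95)

Difference: x̄₁ - x̄₂ = -18.30
SE = √(s₁²/n₁ + s₂²/n₂) = √(7.3²/69 + 13.2²/44) = 2.1754
df = 59.97 → 59 (Welch–Satterthwaite, rounded down)
t* = 2.001

CI: -18.30 ± 2.001 · 2.1754 = -18.30 ± 4.35 = (-22.65, -13.95)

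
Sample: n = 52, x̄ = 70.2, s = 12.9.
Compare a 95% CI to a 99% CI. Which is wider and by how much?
99% CI is wider by 2.39

df = 51
95% CI: t* = 2.008, (66.61, 73.79), width = 2 · t* · s/√n = 7.18
99% CI: t* = 2.676, (65.41, 74.99), width = 2 · t* · s/√n = 9.57

The 99% CI is wider by 9.57 - 7.18 = 2.39.
Higher confidence requires a wider interval.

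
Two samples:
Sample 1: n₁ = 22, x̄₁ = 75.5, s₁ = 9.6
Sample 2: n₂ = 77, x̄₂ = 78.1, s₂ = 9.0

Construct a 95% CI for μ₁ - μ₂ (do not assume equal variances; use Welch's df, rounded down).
(-7.26, 2.06)

Difference: x̄₁ - x̄₂ = -2.60
SE = √(s₁²/n₁ + s₂²/n₂) = √(9.6²/22 + 9.0²/77) = 2.2893
df = 32.31 → 32 (Welch–Satterthwaite, rounded down)
t* = 2.037

CI: -2.60 ± 2.037 · 2.2893 = -2.60 ± 4.66 = (-7.26, 2.06)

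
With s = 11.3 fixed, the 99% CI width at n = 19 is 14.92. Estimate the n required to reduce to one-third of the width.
n ≈ 171

CI width ∝ 1/√n
To reduce width by factor 3, need √n to grow by 3 → need 3² = 9 times as many samples.

Current: n = 19, width = 14.92
New: n = 171, width ≈ 4.50

Width reduced by factor of 14.92/4.50 = 3.32.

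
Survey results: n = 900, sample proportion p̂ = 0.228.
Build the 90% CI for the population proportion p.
(0.205, 0.251)

Proportion CI:
SE = √(p̂(1-p̂)/n) = √(0.228 · 0.772 / 900) = 0.01398

z* = 1.645
Margin = z* · SE = 1.645 · 0.01398 = 0.0230

CI: 0.228 ± 0.0230 = (0.205, 0.251)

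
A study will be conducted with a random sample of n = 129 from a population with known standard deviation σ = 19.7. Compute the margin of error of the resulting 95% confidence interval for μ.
Margin of error = 3.40

Margin of error = z* · σ/√n
= 1.960 · 19.7/√129
= 1.960 · 19.7/11.3578
= 3.40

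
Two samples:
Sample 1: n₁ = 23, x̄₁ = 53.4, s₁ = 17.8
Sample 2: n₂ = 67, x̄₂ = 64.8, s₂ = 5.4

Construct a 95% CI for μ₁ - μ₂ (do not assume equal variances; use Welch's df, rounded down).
(-19.20, -3.60)

Difference: x̄₁ - x̄₂ = -11.40
SE = √(s₁²/n₁ + s₂²/n₂) = √(17.8²/23 + 5.4²/67) = 3.7697
df = 23.40 → 23 (Welch–Satterthwaite, rounded down)
t* = 2.069

CI: -11.40 ± 2.069 · 3.7697 = -11.40 ± 7.80 = (-19.20, -3.60)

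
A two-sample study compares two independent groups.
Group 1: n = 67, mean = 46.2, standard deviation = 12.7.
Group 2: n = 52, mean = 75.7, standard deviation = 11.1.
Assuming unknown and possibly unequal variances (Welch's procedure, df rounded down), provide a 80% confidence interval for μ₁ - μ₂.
(-32.32, -26.68)

Difference: x̄₁ - x̄₂ = -29.50
SE = √(s₁²/n₁ + s₂²/n₂) = √(12.7²/67 + 11.1²/52) = 2.1856
df = 115.30 → 115 (Welch–Satterthwaite, rounded down)
t* = 1.289

CI: -29.50 ± 1.289 · 2.1856 = -29.50 ± 2.82 = (-32.32, -26.68)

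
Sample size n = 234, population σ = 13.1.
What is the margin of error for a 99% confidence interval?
Margin of error = 2.21

Margin of error = z* · σ/√n
= 2.576 · 13.1/√234
= 2.576 · 13.1/15.2971
= 2.21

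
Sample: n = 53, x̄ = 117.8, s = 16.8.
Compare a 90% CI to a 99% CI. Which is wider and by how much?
99% CI is wider by 4.61

df = 52
90% CI: t* = 1.675, (113.93, 121.67), width = 2 · t* · s/√n = 7.73
99% CI: t* = 2.674, (111.63, 123.97), width = 2 · t* · s/√n = 12.34

The 99% CI is wider by 12.34 - 7.73 = 4.61.
Higher confidence requires a wider interval.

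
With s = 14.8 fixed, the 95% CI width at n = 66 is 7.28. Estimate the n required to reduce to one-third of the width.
n ≈ 594

CI width ∝ 1/√n
To reduce width by factor 3, need √n to grow by 3 → need 3² = 9 times as many samples.

Current: n = 66, width = 7.28
New: n = 594, width ≈ 2.39

Width reduced by factor of 7.28/2.39 = 3.05.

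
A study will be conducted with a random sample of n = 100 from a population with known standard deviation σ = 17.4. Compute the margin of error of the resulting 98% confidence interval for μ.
Margin of error = 4.05

Margin of error = z* · σ/√n
= 2.326 · 17.4/√100
= 2.326 · 17.4/10.0000
= 4.05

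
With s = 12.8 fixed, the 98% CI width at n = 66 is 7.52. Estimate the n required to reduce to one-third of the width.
n ≈ 594

CI width ∝ 1/√n
To reduce width by factor 3, need √n to grow by 3 → need 3² = 9 times as many samples.

Current: n = 66, width = 7.52
New: n = 594, width ≈ 2.45

Width reduced by factor of 7.52/2.45 = 3.07.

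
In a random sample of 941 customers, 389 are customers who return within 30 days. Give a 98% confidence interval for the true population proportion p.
(0.376, 0.451)

Proportion CI:
p̂ = 389/941 = 0.41339
SE = √(p̂(1-p̂)/n) = √(0.41339 · 0.58661 / 941) = 0.01605

z* = 2.326
Margin = z* · SE = 2.326 · 0.01605 = 0.0373

CI: 0.41339 ± 0.0373 = (0.376, 0.451)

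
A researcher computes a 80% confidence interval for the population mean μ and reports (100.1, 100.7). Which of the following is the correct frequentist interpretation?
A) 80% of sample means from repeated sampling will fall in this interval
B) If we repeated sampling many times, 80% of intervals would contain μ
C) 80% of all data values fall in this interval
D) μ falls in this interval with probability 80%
B

A) Wrong — coverage applies to intervals containing μ, not to future x̄ values.
B) Correct — this is the frequentist long-run coverage interpretation.
C) Wrong — a CI is about the parameter μ, not individual data values.
D) Wrong — μ is fixed; the randomness lives in the interval, not in μ.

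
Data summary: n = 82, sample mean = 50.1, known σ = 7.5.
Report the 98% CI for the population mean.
(48.17, 52.03)

z-interval (σ known):
z* = 2.326 for 98% confidence

Margin of error = z* · σ/√n = 2.326 · 7.5/√82 = 1.93

CI: (50.1 - 1.93, 50.1 + 1.93) = (48.17, 52.03)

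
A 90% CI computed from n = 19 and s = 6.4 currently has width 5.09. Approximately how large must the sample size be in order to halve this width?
n ≈ 76

CI width ∝ 1/√n
To reduce width by factor 2, need √n to grow by 2 → need 2² = 4 times as many samples.

Current: n = 19, width = 5.09
New: n = 76, width ≈ 2.44

Width reduced by factor of 5.09/2.44 = 2.09.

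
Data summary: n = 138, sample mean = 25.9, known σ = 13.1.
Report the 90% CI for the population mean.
(24.07, 27.73)

z-interval (σ known):
z* = 1.645 for 90% confidence

Margin of error = z* · σ/√n = 1.645 · 13.1/√138 = 1.83

CI: (25.9 - 1.83, 25.9 + 1.83) = (24.07, 27.73)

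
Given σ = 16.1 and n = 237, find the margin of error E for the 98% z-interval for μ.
Margin of error = 2.43

Margin of error = z* · σ/√n
= 2.326 · 16.1/√237
= 2.326 · 16.1/15.3948
= 2.43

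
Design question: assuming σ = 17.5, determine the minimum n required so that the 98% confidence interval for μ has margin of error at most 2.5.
n ≥ 266

For margin E ≤ 2.5:
n ≥ (z* · σ / E)²
n ≥ (2.326 · 17.5 / 2.5)²
n ≥ 265.10

Minimum n = 266 (rounding up)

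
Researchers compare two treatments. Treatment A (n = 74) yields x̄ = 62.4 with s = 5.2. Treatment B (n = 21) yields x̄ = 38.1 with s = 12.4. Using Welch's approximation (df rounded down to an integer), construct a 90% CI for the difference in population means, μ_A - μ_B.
(19.54, 29.06)

Difference: x̄₁ - x̄₂ = 24.30
SE = √(s₁²/n₁ + s₂²/n₂) = √(5.2²/74 + 12.4²/21) = 2.7726
df = 22.03 → 22 (Welch–Satterthwaite, rounded down)
t* = 1.717

CI: 24.30 ± 1.717 · 2.7726 = 24.30 ± 4.76 = (19.54, 29.06)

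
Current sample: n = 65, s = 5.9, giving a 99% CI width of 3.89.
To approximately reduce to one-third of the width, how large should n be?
n ≈ 585

CI width ∝ 1/√n
To reduce width by factor 3, need √n to grow by 3 → need 3² = 9 times as many samples.

Current: n = 65, width = 3.89
New: n = 585, width ≈ 1.26

Width reduced by factor of 3.89/1.26 = 3.09.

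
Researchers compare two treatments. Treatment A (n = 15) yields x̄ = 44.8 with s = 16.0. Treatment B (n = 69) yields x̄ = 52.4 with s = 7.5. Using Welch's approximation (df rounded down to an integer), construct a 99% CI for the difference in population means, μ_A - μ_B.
(-20.06, 4.86)

Difference: x̄₁ - x̄₂ = -7.60
SE = √(s₁²/n₁ + s₂²/n₂) = √(16.0²/15 + 7.5²/69) = 4.2287
df = 15.36 → 15 (Welch–Satterthwaite, rounded down)
t* = 2.947

CI: -7.60 ± 2.947 · 4.2287 = -7.60 ± 12.46 = (-20.06, 4.86)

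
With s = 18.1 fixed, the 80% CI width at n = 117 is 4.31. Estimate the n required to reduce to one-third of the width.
n ≈ 1053

CI width ∝ 1/√n
To reduce width by factor 3, need √n to grow by 3 → need 3² = 9 times as many samples.

Current: n = 117, width = 4.31
New: n = 1053, width ≈ 1.43

Width reduced by factor of 4.31/1.43 = 3.01.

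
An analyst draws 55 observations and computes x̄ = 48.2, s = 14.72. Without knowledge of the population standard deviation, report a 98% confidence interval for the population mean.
(43.44, 52.96)

t-interval (σ unknown):
df = n - 1 = 54
t* = 2.397 for 98% confidence

Margin of error = t* · s/√n = 2.397 · 14.72/√55 = 4.76

CI: (43.44, 52.96)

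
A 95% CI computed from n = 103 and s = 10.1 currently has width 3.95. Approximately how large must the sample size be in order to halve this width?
n ≈ 412

CI width ∝ 1/√n
To reduce width by factor 2, need √n to grow by 2 → need 2² = 4 times as many samples.

Current: n = 103, width = 3.95
New: n = 412, width ≈ 1.96

Width reduced by factor of 3.95/1.96 = 2.02.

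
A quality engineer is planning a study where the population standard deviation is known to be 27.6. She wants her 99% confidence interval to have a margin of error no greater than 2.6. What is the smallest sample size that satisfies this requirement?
n ≥ 748

For margin E ≤ 2.6:
n ≥ (z* · σ / E)²
n ≥ (2.576 · 27.6 / 2.6)²
n ≥ 747.76

Minimum n = 748 (rounding up)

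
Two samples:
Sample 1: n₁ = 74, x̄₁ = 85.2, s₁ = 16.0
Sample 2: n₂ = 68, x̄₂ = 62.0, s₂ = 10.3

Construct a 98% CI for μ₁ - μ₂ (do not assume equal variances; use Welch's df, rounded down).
(17.92, 28.48)

Difference: x̄₁ - x̄₂ = 23.20
SE = √(s₁²/n₁ + s₂²/n₂) = √(16.0²/74 + 10.3²/68) = 2.2404
df = 125.81 → 125 (Welch–Satterthwaite, rounded down)
t* = 2.357

CI: 23.20 ± 2.357 · 2.2404 = 23.20 ± 5.28 = (17.92, 28.48)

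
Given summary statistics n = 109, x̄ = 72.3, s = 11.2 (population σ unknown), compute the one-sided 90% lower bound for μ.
μ ≥ 70.92

Lower bound (one-sided):
t* = 1.289 (one-sided for 90%)
Lower bound = x̄ - t* · s/√n = 72.3 - 1.289 · 11.2/√109 = 70.92

We are 90% confident that μ ≥ 70.92.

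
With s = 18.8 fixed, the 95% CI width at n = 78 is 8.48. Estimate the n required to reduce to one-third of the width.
n ≈ 702

CI width ∝ 1/√n
To reduce width by factor 3, need √n to grow by 3 → need 3² = 9 times as many samples.

Current: n = 78, width = 8.48
New: n = 702, width ≈ 2.79

Width reduced by factor of 8.48/2.79 = 3.04.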